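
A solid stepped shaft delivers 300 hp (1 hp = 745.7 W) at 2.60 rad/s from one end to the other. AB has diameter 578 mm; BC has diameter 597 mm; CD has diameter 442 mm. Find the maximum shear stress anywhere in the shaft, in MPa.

5.07 MPa

ω = 2.60 rad/s, so T = P/ω = 300×745.7 / 2.600 = 86040 N·m.
Under the same torque, τ_max = 16T/(πd³) is largest where d is smallest — segment CD (d = 442 mm).
τ_max = 16·86040/(π·(0.442)³) = 5.075×10^6 Pa.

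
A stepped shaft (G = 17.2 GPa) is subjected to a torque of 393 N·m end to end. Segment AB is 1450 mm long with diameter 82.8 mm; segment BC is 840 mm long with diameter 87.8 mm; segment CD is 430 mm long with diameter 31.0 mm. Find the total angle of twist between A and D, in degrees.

6.81°

J_AB = π(0.0828)⁴/32 = 4.61×10^-6 m⁴; J_BC = π(0.0878)⁴/32 = 5.83×10^-6 m⁴; J_CD = π(0.0310)⁴/32 = 9.07×10^-8 m⁴.
θ = (T/G)·Σ L_i/J_i = (393.0/17.2×10⁹)·(1.45/4.61×10^-6 + 0.840/5.83×10^-6 + 0.430/9.07×10^-8) = 0.1188 rad.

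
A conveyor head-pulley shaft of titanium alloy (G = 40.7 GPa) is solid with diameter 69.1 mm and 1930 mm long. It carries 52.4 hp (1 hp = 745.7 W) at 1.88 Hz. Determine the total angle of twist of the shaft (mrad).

ω = 2π·1.88 = 11.81 rad/s, so T = P/ω = 52.4×745.7 / 11.81 = 3308 N·m.
J = πd⁴/32 = π(0.0691)⁴/32 = 2.238×10^-6 m⁴.
θ = T·L/(G·J) = 3308 × 1.93 / (40.7×10⁹ × 2.238×10^-6) = 0.07008 rad.

70.1 mrad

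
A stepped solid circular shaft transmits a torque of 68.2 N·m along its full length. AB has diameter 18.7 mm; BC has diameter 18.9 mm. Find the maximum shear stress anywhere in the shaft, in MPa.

Under the same torque, τ_max = 16T/(πd³) is largest where d is smallest — segment AB (d = 18.7 mm).
τ_max = 16·68.20/(π·(0.0187)³) = 5.312×10^7 Pa.

53.1 MPa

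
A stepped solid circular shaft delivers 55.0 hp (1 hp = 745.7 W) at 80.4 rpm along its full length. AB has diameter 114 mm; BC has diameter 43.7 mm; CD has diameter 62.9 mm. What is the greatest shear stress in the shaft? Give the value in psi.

43100 psi

ω = 2π·80.4/60 = 8.419 rad/s, so T = P/ω = 55.0×745.7 / 8.419 = 4871 N·m.
Under the same torque, τ_max = 16T/(πd³) is largest where d is smallest — segment BC (d = 43.7 mm).
τ_max = 16·4871/(π·(0.0437)³) = 2.973×10^8 Pa.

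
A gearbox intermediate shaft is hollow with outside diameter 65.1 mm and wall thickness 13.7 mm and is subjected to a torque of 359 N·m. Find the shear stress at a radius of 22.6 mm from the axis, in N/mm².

5.18 N/mm²

J = π(d_o⁴ − d_i⁴)/32 = π(0.0651⁴ − 0.0377⁴)/32 = 1.565×10^-6 m⁴.
Shear stress varies linearly with radius: τ = T·r/J = 359.0 × 0.0226 / 1.565×10^-6 = 5.184×10^6 Pa.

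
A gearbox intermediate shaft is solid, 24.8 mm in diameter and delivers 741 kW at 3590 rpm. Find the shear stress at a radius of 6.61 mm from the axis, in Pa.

3.51e8 Pa

ω = 2π·3590/60 = 375.9 rad/s, so T = P/ω = 741×10³ / 375.9 = 1971 N·m.
J = πd⁴/32 = π(0.0248)⁴/32 = 3.714×10^-8 m⁴.
Shear stress varies linearly with radius: τ = T·r/J = 1971 × 0.00661 / 3.714×10^-8 = 3.508×10^8 Pa.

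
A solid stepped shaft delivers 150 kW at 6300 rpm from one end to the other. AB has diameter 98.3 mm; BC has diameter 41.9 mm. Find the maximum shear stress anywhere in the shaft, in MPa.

15.7 MPa

ω = 2π·6300/60 = 659.7 rad/s, so T = P/ω = 150×10³ / 659.7 = 227.4 N·m.
Under the same torque, τ_max = 16T/(πd³) is largest where d is smallest — segment BC (d = 41.9 mm).
τ_max = 16·227.4/(π·(0.0419)³) = 1.574×10^7 Pa.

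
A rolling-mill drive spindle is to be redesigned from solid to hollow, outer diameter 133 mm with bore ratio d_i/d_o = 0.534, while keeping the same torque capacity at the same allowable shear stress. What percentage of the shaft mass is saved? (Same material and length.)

Equal τ_max and T ⇒ the solid shaft needs d_s³ = d_o³(1−k⁴), so d_s = 133·(1−0.534⁴)^(1/3) = 129.3 mm.
Area ratio A_h/A_s = d_o²(1−k²)/d_s² = (1−k²)/(1−k⁴)^(2/3) = 0.7564.
Mass saving = 1 − 0.7564 = 24.4 %.

24.4 %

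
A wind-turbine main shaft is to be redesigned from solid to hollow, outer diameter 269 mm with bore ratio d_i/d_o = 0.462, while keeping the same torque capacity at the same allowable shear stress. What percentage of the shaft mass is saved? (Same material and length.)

Equal τ_max and T ⇒ the solid shaft needs d_s³ = d_o³(1−k⁴), so d_s = 269·(1−0.462⁴)^(1/3) = 264.9 mm.
Area ratio A_h/A_s = d_o²(1−k²)/d_s² = (1−k²)/(1−k⁴)^(2/3) = 0.8114.
Mass saving = 1 − 0.8114 = 18.9 %.

18.9 %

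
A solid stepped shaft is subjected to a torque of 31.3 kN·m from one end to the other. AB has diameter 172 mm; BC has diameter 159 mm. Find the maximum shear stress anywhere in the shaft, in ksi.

Under the same torque, τ_max = 16T/(πd³) is largest where d is smallest — segment BC (d = 159 mm).
τ_max = 16·31300/(π·(0.159)³) = 3.966×10^7 Pa.

5.75 ksi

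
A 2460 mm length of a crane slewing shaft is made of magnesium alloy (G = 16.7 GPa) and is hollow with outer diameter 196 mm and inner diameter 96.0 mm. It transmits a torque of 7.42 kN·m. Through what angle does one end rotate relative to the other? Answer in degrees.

J = π(d_o⁴ − d_i⁴)/32 = π(0.196⁴ − 0.0960⁴)/32 = 1.365×10^-4 m⁴.
θ = T·L/(G·J) = 7420 × 2.46 / (16.7×10⁹ × 1.365×10^-4) = 8.005×10^-3 rad.

0.459°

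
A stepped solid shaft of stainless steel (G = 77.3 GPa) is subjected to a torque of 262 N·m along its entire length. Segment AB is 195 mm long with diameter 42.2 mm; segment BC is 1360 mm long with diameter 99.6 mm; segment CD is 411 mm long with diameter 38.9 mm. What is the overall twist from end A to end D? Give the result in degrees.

0.504°

J_AB = π(0.0422)⁴/32 = 3.11×10^-7 m⁴; J_BC = π(0.0996)⁴/32 = 9.66×10^-6 m⁴; J_CD = π(0.0389)⁴/32 = 2.25×10^-7 m⁴.
θ = (T/G)·Σ L_i/J_i = (262.0/77.3×10⁹)·(0.195/3.11×10^-7 + 1.36/9.66×10^-6 + 0.411/2.25×10^-7) = 8.797×10^-3 rad.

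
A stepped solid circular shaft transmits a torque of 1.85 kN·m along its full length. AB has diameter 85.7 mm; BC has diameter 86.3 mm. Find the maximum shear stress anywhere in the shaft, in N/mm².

Under the same torque, τ_max = 16T/(πd³) is largest where d is smallest — segment AB (d = 85.7 mm).
τ_max = 16·1850/(π·(0.0857)³) = 1.497×10^7 Pa.

15.0 N/mm²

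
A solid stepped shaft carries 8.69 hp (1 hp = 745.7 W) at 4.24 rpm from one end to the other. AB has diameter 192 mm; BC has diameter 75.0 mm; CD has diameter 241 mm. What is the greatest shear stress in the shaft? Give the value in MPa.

ω = 2π·4.24/60 = 0.4440 rad/s, so T = P/ω = 8.69×745.7 / 0.4440 = 14590 N·m.
Under the same torque, τ_max = 16T/(πd³) is largest where d is smallest — segment BC (d = 75.0 mm).
τ_max = 16·14590/(π·(0.0750)³) = 1.762×10^8 Pa.

176 MPa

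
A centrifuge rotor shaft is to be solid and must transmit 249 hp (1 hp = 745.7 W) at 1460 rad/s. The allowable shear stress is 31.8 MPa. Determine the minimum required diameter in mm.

27.3 mm

ω = 1460 rad/s, so T = P/ω = 249×745.7 / 1460 = 127.2 N·m.
For a solid shaft τ_max = 16T/(πd³), so d = (16T/(π τ_allow))^(1/3) = (16·127.2/(π·3.18×10^7))^(1/3) = 0.02731 m.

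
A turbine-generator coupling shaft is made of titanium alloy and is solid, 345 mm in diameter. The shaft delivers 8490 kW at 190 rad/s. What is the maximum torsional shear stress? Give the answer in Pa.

ω = 190 rad/s, so T = P/ω = 8490×10³ / 190.0 = 44680 N·m.
J = πd⁴/32 = π(0.345)⁴/32 = 1.391×10^-3 m⁴.
τ_max = T·r/J = 44680 × 0.172 / 1.391×10^-3 = 5.542×10^6 Pa.

5.54e6 Pa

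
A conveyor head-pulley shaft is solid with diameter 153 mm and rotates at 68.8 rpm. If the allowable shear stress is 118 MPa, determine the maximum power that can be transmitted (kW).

598 kW

J = πd⁴/32 = π(0.153)⁴/32 = 5.380×10^-5 m⁴.
T_max = τ_allow·J/r = 1.18×10^8 × 5.380×10^-5 / 0.0765 = 82980 N·m.
ω = 2π·68.8/60 = 7.205 rad/s, so P_max = T_max·ω = 5.979×10^5 W.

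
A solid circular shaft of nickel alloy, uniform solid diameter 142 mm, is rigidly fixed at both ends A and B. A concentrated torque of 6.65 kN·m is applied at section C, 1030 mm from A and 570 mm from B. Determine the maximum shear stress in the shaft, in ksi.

1.10 ksi

With uniform GJ and both ends fixed, compatibility θ_AC = θ_CB gives T_A·a = T_B·b, together with T_A + T_B = T₀.
T_A = T₀·b/(a+b) = 6650·570/1600 = 2369 N·m; T_B = 4281 N·m.
τ in each portion: τ_AC = 4.21×10^6 Pa, τ_CB = 7.61×10^6 Pa; maximum is in CB.
τ_max = T_CB·r/J = 4281·0.0710/3.99×10^-5 = 7.615×10^6 Pa.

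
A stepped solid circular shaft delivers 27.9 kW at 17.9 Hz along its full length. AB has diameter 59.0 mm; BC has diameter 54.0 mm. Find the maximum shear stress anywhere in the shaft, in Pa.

8.02e6 Pa

ω = 2π·17.9 = 112.5 rad/s, so T = P/ω = 27.9×10³ / 112.5 = 248.1 N·m.
Under the same torque, τ_max = 16T/(πd³) is largest where d is smallest — segment BC (d = 54.0 mm).
τ_max = 16·248.1/(π·(0.0540)³) = 8.023×10^6 Pa.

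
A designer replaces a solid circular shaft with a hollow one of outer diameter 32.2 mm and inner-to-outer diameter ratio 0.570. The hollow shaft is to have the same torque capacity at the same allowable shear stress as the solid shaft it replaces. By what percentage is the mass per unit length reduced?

Equal τ_max and T ⇒ the solid shaft needs d_s³ = d_o³(1−k⁴), so d_s = 32.2·(1−0.570⁴)^(1/3) = 31.02 mm.
Area ratio A_h/A_s = d_o²(1−k²)/d_s² = (1−k²)/(1−k⁴)^(2/3) = 0.7272.
Mass saving = 1 − 0.7272 = 27.3 %.

27.3 %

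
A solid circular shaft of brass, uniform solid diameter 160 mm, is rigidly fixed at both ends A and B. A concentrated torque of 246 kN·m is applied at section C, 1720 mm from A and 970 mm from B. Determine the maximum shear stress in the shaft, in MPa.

With uniform GJ and both ends fixed, compatibility θ_AC = θ_CB gives T_A·a = T_B·b, together with T_A + T_B = T₀.
T_A = T₀·b/(a+b) = 246000·970/2690 = 88710 N·m; T_B = 157300 N·m.
τ in each portion: τ_AC = 1.10×10^8 Pa, τ_CB = 1.96×10^8 Pa; maximum is in CB.
τ_max = T_CB·r/J = 157300·0.0800/6.43×10^-5 = 1.956×10^8 Pa.

196 MPa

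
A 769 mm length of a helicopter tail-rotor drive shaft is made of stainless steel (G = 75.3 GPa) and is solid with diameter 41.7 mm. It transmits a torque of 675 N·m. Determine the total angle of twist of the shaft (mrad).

J = πd⁴/32 = π(0.0417)⁴/32 = 2.969×10^-7 m⁴.
θ = T·L/(G·J) = 675.0 × 0.769 / (75.3×10⁹ × 2.969×10^-7) = 0.02322 rad.

23.2 mrad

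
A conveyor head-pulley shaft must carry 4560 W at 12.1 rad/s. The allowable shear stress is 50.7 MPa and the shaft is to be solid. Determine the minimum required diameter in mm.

ω = 12.1 rad/s, so T = P/ω = 4560 / 12.10 = 376.9 N·m.
For a solid shaft τ_max = 16T/(πd³), so d = (16T/(π τ_allow))^(1/3) = (16·376.9/(π·5.07×10^7))^(1/3) = 0.03358 m.

33.6 mm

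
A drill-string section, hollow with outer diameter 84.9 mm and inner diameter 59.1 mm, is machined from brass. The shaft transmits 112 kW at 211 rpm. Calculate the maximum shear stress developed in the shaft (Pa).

5.51e7 Pa

ω = 2π·211/60 = 22.10 rad/s, so T = P/ω = 112×10³ / 22.10 = 5069 N·m.
J = π(d_o⁴ − d_i⁴)/32 = π(0.0849⁴ − 0.0591⁴)/32 = 3.903×10^-6 m⁴.
τ_max = T·r/J = 5069 × 0.0425 / 3.903×10^-6 = 5.513×10^7 Pa.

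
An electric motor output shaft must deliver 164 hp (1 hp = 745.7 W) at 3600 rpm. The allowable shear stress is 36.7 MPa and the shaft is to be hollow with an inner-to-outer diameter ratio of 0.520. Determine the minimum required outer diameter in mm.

ω = 2π·3600/60 = 377.0 rad/s, so T = P/ω = 164×745.7 / 377.0 = 324.4 N·m.
For a hollow shaft with d_i/d_o = 0.520: τ_max = 16T/(π d_o³ (1−k⁴)), so d_o = [16T/(π τ_allow (1−k⁴))]^(1/3) = [16·324.4/(π·3.67×10^7·0.9269)]^(1/3) = 0.03649 m.

36.5 mm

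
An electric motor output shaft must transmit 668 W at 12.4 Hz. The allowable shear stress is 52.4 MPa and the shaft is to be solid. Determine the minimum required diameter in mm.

ω = 2π·12.4 = 77.91 rad/s, so T = P/ω = 668 / 77.91 = 8.574 N·m.
For a solid shaft τ_max = 16T/(πd³), so d = (16T/(π τ_allow))^(1/3) = (16·8.574/(π·5.24×10^7))^(1/3) = 0.009410 m.

9.41 mm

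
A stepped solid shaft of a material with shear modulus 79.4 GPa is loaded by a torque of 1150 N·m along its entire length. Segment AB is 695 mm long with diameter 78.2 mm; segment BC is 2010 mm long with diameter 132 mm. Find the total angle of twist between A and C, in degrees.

J_AB = π(0.0782)⁴/32 = 3.67×10^-6 m⁴; J_BC = π(0.132)⁴/32 = 2.98×10^-5 m⁴.
θ = (T/G)·Σ L_i/J_i = (1150/79.4×10⁹)·(0.695/3.67×10^-6 + 2.01/2.98×10^-5) = 3.719×10^-3 rad.

0.213°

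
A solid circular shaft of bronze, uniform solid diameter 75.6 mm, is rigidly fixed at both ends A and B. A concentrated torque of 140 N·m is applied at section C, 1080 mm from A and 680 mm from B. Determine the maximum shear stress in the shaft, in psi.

With uniform GJ and both ends fixed, compatibility θ_AC = θ_CB gives T_A·a = T_B·b, together with T_A + T_B = T₀.
T_A = T₀·b/(a+b) = 140.0·680/1760 = 54.09 N·m; T_B = 85.91 N·m.
τ in each portion: τ_AC = 6.38×10^5 Pa, τ_CB = 1.01×10^6 Pa; maximum is in CB.
τ_max = T_CB·r/J = 85.91·0.0378/3.21×10^-6 = 1.013×10^6 Pa.

147 psi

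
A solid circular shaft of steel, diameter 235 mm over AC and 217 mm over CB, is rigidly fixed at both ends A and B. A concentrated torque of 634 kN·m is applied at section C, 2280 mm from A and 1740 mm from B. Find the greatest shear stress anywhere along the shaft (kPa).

154000 kPa

Compatibility: T_A·a/J_AC = T_B·b/J_CB with T_A + T_B = T₀.
J_AC = 2.99×10^-4 m⁴, J_CB = 2.18×10^-4 m⁴, so T_A = T₀·(J_AC/a)/((J_AC/a)+(J_CB/b)) = 324700 N·m, T_B = 309300 N·m.
τ in each portion: τ_AC = 1.27×10^8 Pa, τ_CB = 1.54×10^8 Pa; maximum is in CB.
τ_max = T_CB·r/J = 309300·0.108/2.18×10^-4 = 1.542×10^8 Pa.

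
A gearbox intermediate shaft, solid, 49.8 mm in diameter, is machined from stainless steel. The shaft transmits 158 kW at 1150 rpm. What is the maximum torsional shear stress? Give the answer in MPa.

54.1 MPa

ω = 2π·1150/60 = 120.4 rad/s, so T = P/ω = 158×10³ / 120.4 = 1312 N·m.
J = πd⁴/32 = π(0.0498)⁴/32 = 6.038×10^-7 m⁴.
τ_max = T·r/J = 1312 × 0.0249 / 6.038×10^-7 = 5.410×10^7 Pa.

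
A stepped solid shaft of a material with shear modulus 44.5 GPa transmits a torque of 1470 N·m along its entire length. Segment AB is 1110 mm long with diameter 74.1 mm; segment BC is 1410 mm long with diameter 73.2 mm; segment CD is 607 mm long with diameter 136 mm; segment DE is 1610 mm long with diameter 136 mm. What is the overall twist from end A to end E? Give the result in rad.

0.0311 rad

J_AB = π(0.0741)⁴/32 = 2.96×10^-6 m⁴; J_BC = π(0.0732)⁴/32 = 2.82×10^-6 m⁴; J_CD = π(0.136)⁴/32 = 3.36×10^-5 m⁴; J_DE = π(0.136)⁴/32 = 3.36×10^-5 m⁴.
θ = (T/G)·Σ L_i/J_i = (1470/44.5×10⁹)·(1.11/2.96×10^-6 + 1.41/2.82×10^-6 + 0.607/3.36×10^-5 + 1.61/3.36×10^-5) = 0.03109 rad.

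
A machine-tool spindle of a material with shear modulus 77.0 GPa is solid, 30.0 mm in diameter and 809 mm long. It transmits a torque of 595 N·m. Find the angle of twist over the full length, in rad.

0.0786 rad

J = πd⁴/32 = π(0.0300)⁴/32 = 7.952×10^-8 m⁴.
θ = T·L/(G·J) = 595.0 × 0.809 / (77.0×10⁹ × 7.952×10^-8) = 0.07861 rad.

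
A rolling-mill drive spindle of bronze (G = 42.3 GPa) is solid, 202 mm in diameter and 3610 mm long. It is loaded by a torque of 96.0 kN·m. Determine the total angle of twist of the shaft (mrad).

J = πd⁴/32 = π(0.202)⁴/32 = 1.635×10^-4 m⁴.
θ = T·L/(G·J) = 96000 × 3.61 / (42.3×10⁹ × 1.635×10^-4) = 0.05012 rad.

50.1 mrad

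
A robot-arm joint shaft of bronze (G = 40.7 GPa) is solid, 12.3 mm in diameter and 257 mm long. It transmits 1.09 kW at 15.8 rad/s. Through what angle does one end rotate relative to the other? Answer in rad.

ω = 15.8 rad/s, so T = P/ω = 1.09×10³ / 15.80 = 68.99 N·m.
J = πd⁴/32 = π(0.0123)⁴/32 = 2.247×10^-9 m⁴.
θ = T·L/(G·J) = 68.99 × 0.257 / (40.7×10⁹ × 2.247×10^-9) = 0.1939 rad.

0.194 rad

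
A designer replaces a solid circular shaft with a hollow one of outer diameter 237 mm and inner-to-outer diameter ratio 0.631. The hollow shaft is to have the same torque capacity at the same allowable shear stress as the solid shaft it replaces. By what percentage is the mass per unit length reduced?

32.5 %

Equal τ_max and T ⇒ the solid shaft needs d_s³ = d_o³(1−k⁴), so d_s = 237·(1−0.631⁴)^(1/3) = 223.7 mm.
Area ratio A_h/A_s = d_o²(1−k²)/d_s² = (1−k²)/(1−k⁴)^(2/3) = 0.6752.
Mass saving = 1 − 0.6752 = 32.5 %.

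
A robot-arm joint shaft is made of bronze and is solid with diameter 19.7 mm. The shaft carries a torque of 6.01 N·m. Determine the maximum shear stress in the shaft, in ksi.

0.581 ksi

J = πd⁴/32 = π(0.0197)⁴/32 = 1.479×10^-8 m⁴.
τ_max = T·r/J = 6.010 × 0.00985 / 1.479×10^-8 = 4.004×10^6 Pa.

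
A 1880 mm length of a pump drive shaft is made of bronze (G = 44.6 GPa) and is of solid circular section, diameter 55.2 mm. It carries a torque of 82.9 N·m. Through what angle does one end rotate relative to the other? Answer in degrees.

J = πd⁴/32 = π(0.0552)⁴/32 = 9.115×10^-7 m⁴.
θ = T·L/(G·J) = 82.90 × 1.88 / (44.6×10⁹ × 9.115×10^-7) = 3.834×10^-3 rad.

0.220°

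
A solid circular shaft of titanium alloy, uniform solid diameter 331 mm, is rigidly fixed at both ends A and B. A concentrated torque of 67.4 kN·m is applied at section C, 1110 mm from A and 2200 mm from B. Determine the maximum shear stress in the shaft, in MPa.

With uniform GJ and both ends fixed, compatibility θ_AC = θ_CB gives T_A·a = T_B·b, together with T_A + T_B = T₀.
T_A = T₀·b/(a+b) = 67400·2200/3310 = 44800 N·m; T_B = 22600 N·m.
τ in each portion: τ_AC = 6.29×10^6 Pa, τ_CB = 3.17×10^6 Pa; maximum is in AC.
τ_max = T_AC·r/J = 44800·0.166/1.18×10^-3 = 6.291×10^6 Pa.

6.29 MPa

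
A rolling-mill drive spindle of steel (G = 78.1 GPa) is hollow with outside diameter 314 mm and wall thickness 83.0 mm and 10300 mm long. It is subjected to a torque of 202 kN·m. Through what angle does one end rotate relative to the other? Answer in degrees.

J = π(d_o⁴ − d_i⁴)/32 = π(0.314⁴ − 0.148⁴)/32 = 9.073×10^-4 m⁴.
θ = T·L/(G·J) = 202000 × 10.3 / (78.1×10⁹ × 9.073×10^-4) = 0.02936 rad.

1.68°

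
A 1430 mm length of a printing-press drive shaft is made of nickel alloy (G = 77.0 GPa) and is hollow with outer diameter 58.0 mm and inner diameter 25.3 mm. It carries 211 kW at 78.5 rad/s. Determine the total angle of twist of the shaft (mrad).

ω = 78.5 rad/s, so T = P/ω = 211×10³ / 78.50 = 2688 N·m.
J = π(d_o⁴ − d_i⁴)/32 = π(0.0580⁴ − 0.0253⁴)/32 = 1.071×10^-6 m⁴.
θ = T·L/(G·J) = 2688 × 1.43 / (77.0×10⁹ × 1.071×10^-6) = 0.04662 rad.

46.6 mrad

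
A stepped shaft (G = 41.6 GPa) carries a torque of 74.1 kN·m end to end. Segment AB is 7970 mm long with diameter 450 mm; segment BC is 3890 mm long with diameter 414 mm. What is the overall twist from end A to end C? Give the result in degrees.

J_AB = π(0.450)⁴/32 = 4.03×10^-3 m⁴; J_BC = π(0.414)⁴/32 = 2.88×10^-3 m⁴.
θ = (T/G)·Σ L_i/J_i = (74100/41.6×10⁹)·(7.97/4.03×10^-3 + 3.89/2.88×10^-3) = 5.929×10^-3 rad.

0.340°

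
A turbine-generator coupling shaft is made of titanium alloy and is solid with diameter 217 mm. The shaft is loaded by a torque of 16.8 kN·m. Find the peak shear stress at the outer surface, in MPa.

8.37 MPa

J = πd⁴/32 = π(0.217)⁴/32 = 2.177×10^-4 m⁴.
τ_max = T·r/J = 16800 × 0.108 / 2.177×10^-4 = 8.373×10^6 Pa.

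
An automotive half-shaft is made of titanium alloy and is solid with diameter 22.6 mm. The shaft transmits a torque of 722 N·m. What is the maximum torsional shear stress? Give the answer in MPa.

319 MPa

J = πd⁴/32 = π(0.0226)⁴/32 = 2.561×10^-8 m⁴.
τ_max = T·r/J = 722.0 × 0.0113 / 2.561×10^-8 = 3.186×10^8 Pa.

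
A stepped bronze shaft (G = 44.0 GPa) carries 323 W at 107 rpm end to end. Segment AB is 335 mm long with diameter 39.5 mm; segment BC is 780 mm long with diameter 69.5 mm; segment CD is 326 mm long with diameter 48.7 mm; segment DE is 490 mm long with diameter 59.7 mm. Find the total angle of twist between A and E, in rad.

ω = 2π·107/60 = 11.21 rad/s, so T = P/ω = 323 / 11.21 = 28.83 N·m.
J_AB = π(0.0395)⁴/32 = 2.39×10^-7 m⁴; J_BC = π(0.0695)⁴/32 = 2.29×10^-6 m⁴; J_CD = π(0.0487)⁴/32 = 5.52×10^-7 m⁴; J_DE = π(0.0597)⁴/32 = 1.25×10^-6 m⁴.
θ = (T/G)·Σ L_i/J_i = (28.83/44.0×10⁹)·(0.335/2.39×10^-7 + 0.780/2.29×10^-6 + 0.326/5.52×10^-7 + 0.490/1.25×10^-6) = 1.786×10^-3 rad.

0.00179 rad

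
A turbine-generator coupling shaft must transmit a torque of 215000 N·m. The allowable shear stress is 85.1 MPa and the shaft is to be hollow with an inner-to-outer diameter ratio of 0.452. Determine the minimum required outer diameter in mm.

238 mm

For a hollow shaft with d_i/d_o = 0.452: τ_max = 16T/(π d_o³ (1−k⁴)), so d_o = [16T/(π τ_allow (1−k⁴))]^(1/3) = [16·215000/(π·8.51×10^7·0.9583)]^(1/3) = 0.2377 m.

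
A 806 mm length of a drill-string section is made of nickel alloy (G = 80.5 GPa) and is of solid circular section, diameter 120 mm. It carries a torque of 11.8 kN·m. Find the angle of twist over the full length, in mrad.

5.80 mrad

J = πd⁴/32 = π(0.120)⁴/32 = 2.036×10^-5 m⁴.
θ = T·L/(G·J) = 11800 × 0.806 / (80.5×10⁹ × 2.036×10^-5) = 5.804×10^-3 rad.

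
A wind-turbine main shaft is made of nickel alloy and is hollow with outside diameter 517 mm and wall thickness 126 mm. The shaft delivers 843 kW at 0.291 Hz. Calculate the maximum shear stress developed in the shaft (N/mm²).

ω = 2π·0.291 = 1.828 rad/s, so T = P/ω = 843×10³ / 1.828 = 461100 N·m.
J = π(d_o⁴ − d_i⁴)/32 = π(0.517⁴ − 0.265⁴)/32 = 6.530×10^-3 m⁴.
τ_max = T·r/J = 461100 × 0.259 / 6.530×10^-3 = 1.825×10^7 Pa.

18.3 N/mm²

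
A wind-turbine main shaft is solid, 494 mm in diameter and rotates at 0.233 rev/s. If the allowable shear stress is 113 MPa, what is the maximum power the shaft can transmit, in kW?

J = πd⁴/32 = π(0.494)⁴/32 = 5.847×10^-3 m⁴.
T_max = τ_allow·J/r = 1.13×10^8 × 5.847×10^-3 / 0.247 = 2.675e6 N·m.
ω = 2π·0.233 = 1.464 rad/s, so P_max = T_max·ω = 3.916×10^6 W.

3920 kW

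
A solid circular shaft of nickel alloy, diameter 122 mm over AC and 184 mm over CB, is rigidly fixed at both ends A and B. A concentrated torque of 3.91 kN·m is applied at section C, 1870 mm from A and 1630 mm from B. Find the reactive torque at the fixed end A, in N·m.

564 N·m

Compatibility: T_A·a/J_AC = T_B·b/J_CB with T_A + T_B = T₀.
J_AC = 2.17×10^-5 m⁴, J_CB = 1.13×10^-4 m⁴, so T_A = T₀·(J_AC/a)/((J_AC/a)+(J_CB/b)) = 563.7 N·m, T_B = 3346 N·m.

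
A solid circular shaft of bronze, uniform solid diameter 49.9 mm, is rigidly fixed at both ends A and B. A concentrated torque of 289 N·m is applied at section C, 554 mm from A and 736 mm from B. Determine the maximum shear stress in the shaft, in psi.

With uniform GJ and both ends fixed, compatibility θ_AC = θ_CB gives T_A·a = T_B·b, together with T_A + T_B = T₀.
T_A = T₀·b/(a+b) = 289.0·736/1290 = 164.9 N·m; T_B = 124.1 N·m.
τ in each portion: τ_AC = 6.76×10^6 Pa, τ_CB = 5.09×10^6 Pa; maximum is in AC.
τ_max = T_AC·r/J = 164.9·0.0249/6.09×10^-7 = 6.759×10^6 Pa.

980 psi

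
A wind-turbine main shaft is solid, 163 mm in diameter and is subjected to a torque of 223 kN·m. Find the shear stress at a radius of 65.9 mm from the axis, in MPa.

212 MPa

J = πd⁴/32 = π(0.163)⁴/32 = 6.930×10^-5 m⁴.
Shear stress varies linearly with radius: τ = T·r/J = 223000 × 0.0659 / 6.930×10^-5 = 2.121×10^8 Pa.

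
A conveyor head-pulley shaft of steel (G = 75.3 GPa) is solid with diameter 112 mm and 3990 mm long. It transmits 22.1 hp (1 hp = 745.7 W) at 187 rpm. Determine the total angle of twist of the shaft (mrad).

ω = 2π·187/60 = 19.58 rad/s, so T = P/ω = 22.1×745.7 / 19.58 = 841.6 N·m.
J = πd⁴/32 = π(0.112)⁴/32 = 1.545×10^-5 m⁴.
θ = T·L/(G·J) = 841.6 × 3.99 / (75.3×10⁹ × 1.545×10^-5) = 2.887×10^-3 rad.

2.89 mrad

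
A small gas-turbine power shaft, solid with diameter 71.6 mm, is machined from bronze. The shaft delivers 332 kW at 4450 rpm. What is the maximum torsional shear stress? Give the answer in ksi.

ω = 2π·4450/60 = 466.0 rad/s, so T = P/ω = 332×10³ / 466.0 = 712.4 N·m.
J = πd⁴/32 = π(0.0716)⁴/32 = 2.580×10^-6 m⁴.
τ_max = T·r/J = 712.4 × 0.0358 / 2.580×10^-6 = 9.885×10^6 Pa.

1.43 ksi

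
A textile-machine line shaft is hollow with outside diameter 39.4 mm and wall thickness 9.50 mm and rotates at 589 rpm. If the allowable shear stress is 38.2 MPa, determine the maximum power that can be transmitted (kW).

26.3 kW

J = π(d_o⁴ − d_i⁴)/32 = π(0.0394⁴ − 0.0204⁴)/32 = 2.196×10^-7 m⁴.
T_max = τ_allow·J/r = 3.82×10^7 × 2.196×10^-7 / 0.0197 = 425.8 N·m.
ω = 2π·589/60 = 61.68 rad/s, so P_max = T_max·ω = 2.626×10^4 W.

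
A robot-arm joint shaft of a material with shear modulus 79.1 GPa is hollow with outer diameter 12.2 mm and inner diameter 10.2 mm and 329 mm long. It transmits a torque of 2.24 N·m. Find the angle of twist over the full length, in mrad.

8.38 mrad

J = π(d_o⁴ − d_i⁴)/32 = π(0.0122⁴ − 0.0102⁴)/32 = 1.112×10^-9 m⁴.
θ = T·L/(G·J) = 2.240 × 0.329 / (79.1×10⁹ × 1.112×10^-9) = 8.377×10^-3 rad.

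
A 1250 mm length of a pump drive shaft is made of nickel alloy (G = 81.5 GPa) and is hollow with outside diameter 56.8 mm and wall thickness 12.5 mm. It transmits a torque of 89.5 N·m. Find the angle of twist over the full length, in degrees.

0.0854°

J = π(d_o⁴ − d_i⁴)/32 = π(0.0568⁴ − 0.0318⁴)/32 = 9.215×10^-7 m⁴.
θ = T·L/(G·J) = 89.50 × 1.25 / (81.5×10⁹ × 9.215×10^-7) = 1.490×10^-3 rad.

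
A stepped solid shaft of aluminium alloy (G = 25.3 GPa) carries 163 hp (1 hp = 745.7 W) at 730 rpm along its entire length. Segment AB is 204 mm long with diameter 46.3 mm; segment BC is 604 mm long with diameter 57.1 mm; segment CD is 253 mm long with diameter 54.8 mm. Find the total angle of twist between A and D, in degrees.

ω = 2π·730/60 = 76.45 rad/s, so T = P/ω = 163×745.7 / 76.45 = 1590 N·m.
J_AB = π(0.0463)⁴/32 = 4.51×10^-7 m⁴; J_BC = π(0.0571)⁴/32 = 1.04×10^-6 m⁴; J_CD = π(0.0548)⁴/32 = 8.85×10^-7 m⁴.
θ = (T/G)·Σ L_i/J_i = (1590/25.3×10⁹)·(0.204/4.51×10^-7 + 0.604/1.04×10^-6 + 0.253/8.85×10^-7) = 0.08275 rad.

4.74°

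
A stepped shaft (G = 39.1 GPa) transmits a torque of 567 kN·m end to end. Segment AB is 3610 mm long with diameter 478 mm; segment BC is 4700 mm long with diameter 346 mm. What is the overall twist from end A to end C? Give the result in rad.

0.0587 rad

J_AB = π(0.478)⁴/32 = 5.13×10^-3 m⁴; J_BC = π(0.346)⁴/32 = 1.41×10^-3 m⁴.
θ = (T/G)·Σ L_i/J_i = (567000/39.1×10⁹)·(3.61/5.13×10^-3 + 4.70/1.41×10^-3) = 0.05865 rad.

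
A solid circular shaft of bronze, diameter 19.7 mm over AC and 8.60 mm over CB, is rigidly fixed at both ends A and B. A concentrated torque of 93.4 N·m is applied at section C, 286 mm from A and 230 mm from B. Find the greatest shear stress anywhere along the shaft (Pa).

5.95e7 Pa

Compatibility: T_A·a/J_AC = T_B·b/J_CB with T_A + T_B = T₀.
J_AC = 1.48×10^-8 m⁴, J_CB = 5.37×10^-10 m⁴, so T_A = T₀·(J_AC/a)/((J_AC/a)+(J_CB/b)) = 89.36 N·m, T_B = 4.036 N·m.
τ in each portion: τ_AC = 5.95×10^7 Pa, τ_CB = 3.23×10^7 Pa; maximum is in AC.
τ_max = T_AC·r/J = 89.36·0.00985/1.48×10^-8 = 5.953×10^7 Pa.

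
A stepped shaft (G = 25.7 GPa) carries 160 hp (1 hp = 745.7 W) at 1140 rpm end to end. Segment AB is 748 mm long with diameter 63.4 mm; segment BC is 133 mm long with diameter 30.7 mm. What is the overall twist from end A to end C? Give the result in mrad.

ω = 2π·1140/60 = 119.4 rad/s, so T = P/ω = 160×745.7 / 119.4 = 999.4 N·m.
J_AB = π(0.0634)⁴/32 = 1.59×10^-6 m⁴; J_BC = π(0.0307)⁴/32 = 8.72×10^-8 m⁴.
θ = (T/G)·Σ L_i/J_i = (999.4/25.7×10⁹)·(0.748/1.59×10^-6 + 0.133/8.72×10^-8) = 0.07765 rad.

77.6 mrad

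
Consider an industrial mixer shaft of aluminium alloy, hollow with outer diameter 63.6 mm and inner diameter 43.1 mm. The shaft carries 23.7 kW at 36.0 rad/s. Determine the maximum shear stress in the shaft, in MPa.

16.5 MPa

ω = 36.0 rad/s, so T = P/ω = 23.7×10³ / 36.00 = 658.3 N·m.
J = π(d_o⁴ − d_i⁴)/32 = π(0.0636⁴ − 0.0431⁴)/32 = 1.268×10^-6 m⁴.
τ_max = T·r/J = 658.3 × 0.0318 / 1.268×10^-6 = 1.652×10^7 Pa.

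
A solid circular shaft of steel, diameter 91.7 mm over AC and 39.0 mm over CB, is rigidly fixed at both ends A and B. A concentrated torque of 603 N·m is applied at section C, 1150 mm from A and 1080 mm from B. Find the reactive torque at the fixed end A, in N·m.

Compatibility: T_A·a/J_AC = T_B·b/J_CB with T_A + T_B = T₀.
J_AC = 6.94×10^-6 m⁴, J_CB = 2.27×10^-7 m⁴, so T_A = T₀·(J_AC/a)/((J_AC/a)+(J_CB/b)) = 582.7 N·m, T_B = 20.30 N·m.

583 N·m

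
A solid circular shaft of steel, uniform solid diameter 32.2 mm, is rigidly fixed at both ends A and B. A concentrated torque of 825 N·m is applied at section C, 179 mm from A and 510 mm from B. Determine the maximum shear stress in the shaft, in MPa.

93.2 MPa

With uniform GJ and both ends fixed, compatibility θ_AC = θ_CB gives T_A·a = T_B·b, together with T_A + T_B = T₀.
T_A = T₀·b/(a+b) = 825.0·510/689.0 = 610.7 N·m; T_B = 214.3 N·m.
τ in each portion: τ_AC = 9.32×10^7 Pa, τ_CB = 3.27×10^7 Pa; maximum is in AC.
τ_max = T_AC·r/J = 610.7·0.0161/1.06×10^-7 = 9.316×10^7 Pa.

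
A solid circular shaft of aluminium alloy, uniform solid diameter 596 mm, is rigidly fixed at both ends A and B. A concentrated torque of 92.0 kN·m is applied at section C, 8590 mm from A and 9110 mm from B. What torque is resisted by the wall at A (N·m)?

47400 N·m

With uniform GJ and both ends fixed, compatibility θ_AC = θ_CB gives T_A·a = T_B·b, together with T_A + T_B = T₀.
T_A = T₀·b/(a+b) = 92000·9110/17700 = 47350 N·m; T_B = 44650 N·m.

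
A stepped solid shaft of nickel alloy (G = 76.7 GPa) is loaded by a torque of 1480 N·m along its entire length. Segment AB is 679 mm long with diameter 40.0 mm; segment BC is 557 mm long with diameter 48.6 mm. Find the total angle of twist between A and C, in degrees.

J_AB = π(0.0400)⁴/32 = 2.51×10^-7 m⁴; J_BC = π(0.0486)⁴/32 = 5.48×10^-7 m⁴.
θ = (T/G)·Σ L_i/J_i = (1480/76.7×10⁹)·(0.679/2.51×10^-7 + 0.557/5.48×10^-7) = 0.07175 rad.

4.11°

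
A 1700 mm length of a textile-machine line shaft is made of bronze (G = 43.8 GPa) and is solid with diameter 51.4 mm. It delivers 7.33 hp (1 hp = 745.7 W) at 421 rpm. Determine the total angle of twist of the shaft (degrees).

ω = 2π·421/60 = 44.09 rad/s, so T = P/ω = 7.33×745.7 / 44.09 = 124.0 N·m.
J = πd⁴/32 = π(0.0514)⁴/32 = 6.853×10^-7 m⁴.
θ = T·L/(G·J) = 124.0 × 1.70 / (43.8×10⁹ × 6.853×10^-7) = 7.022×10^-3 rad.

0.402°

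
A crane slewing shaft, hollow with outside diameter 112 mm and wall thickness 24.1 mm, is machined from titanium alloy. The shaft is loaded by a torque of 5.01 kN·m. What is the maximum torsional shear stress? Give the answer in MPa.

20.3 MPa

J = π(d_o⁴ − d_i⁴)/32 = π(0.112⁴ − 0.0638⁴)/32 = 1.382×10^-5 m⁴.
τ_max = T·r/J = 5010 × 0.0560 / 1.382×10^-5 = 2.030×10^7 Pa.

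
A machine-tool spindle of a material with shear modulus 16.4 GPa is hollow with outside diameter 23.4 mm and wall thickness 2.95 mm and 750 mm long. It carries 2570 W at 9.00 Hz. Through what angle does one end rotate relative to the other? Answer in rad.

ω = 2π·9.00 = 56.55 rad/s, so T = P/ω = 2570 / 56.55 = 45.45 N·m.
J = π(d_o⁴ − d_i⁴)/32 = π(0.0234⁴ − 0.0175⁴)/32 = 2.023×10^-8 m⁴.
θ = T·L/(G·J) = 45.45 × 0.750 / (16.4×10⁹ × 2.023×10^-8) = 0.1028 rad.

0.103 rad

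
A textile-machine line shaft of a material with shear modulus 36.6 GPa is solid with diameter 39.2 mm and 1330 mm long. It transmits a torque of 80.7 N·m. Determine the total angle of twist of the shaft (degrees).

J = πd⁴/32 = π(0.0392)⁴/32 = 2.318×10^-7 m⁴.
θ = T·L/(G·J) = 80.70 × 1.33 / (36.6×10⁹ × 2.318×10^-7) = 0.01265 rad.

0.725°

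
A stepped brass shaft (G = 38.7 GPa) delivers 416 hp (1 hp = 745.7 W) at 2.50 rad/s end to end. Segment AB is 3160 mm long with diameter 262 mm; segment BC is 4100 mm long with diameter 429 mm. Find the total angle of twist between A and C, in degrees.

1.48°

ω = 2.50 rad/s, so T = P/ω = 416×745.7 / 2.500 = 124100 N·m.
J_AB = π(0.262)⁴/32 = 4.63×10^-4 m⁴; J_BC = π(0.429)⁴/32 = 3.33×10^-3 m⁴.
θ = (T/G)·Σ L_i/J_i = (124100/38.7×10⁹)·(3.16/4.63×10^-4 + 4.10/3.33×10^-3) = 0.02586 rad.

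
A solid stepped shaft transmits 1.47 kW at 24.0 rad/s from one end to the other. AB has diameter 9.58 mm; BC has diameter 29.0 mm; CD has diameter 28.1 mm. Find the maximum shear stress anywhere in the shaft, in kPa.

ω = 24.0 rad/s, so T = P/ω = 1.47×10³ / 24.00 = 61.25 N·m.
Under the same torque, τ_max = 16T/(πd³) is largest where d is smallest — segment AB (d = 9.58 mm).
τ_max = 16·61.25/(π·(0.00958)³) = 3.548×10^8 Pa.

355000 kPa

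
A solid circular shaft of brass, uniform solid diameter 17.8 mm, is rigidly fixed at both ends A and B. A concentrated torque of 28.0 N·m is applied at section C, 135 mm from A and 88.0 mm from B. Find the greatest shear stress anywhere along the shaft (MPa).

15.3 MPa

With uniform GJ and both ends fixed, compatibility θ_AC = θ_CB gives T_A·a = T_B·b, together with T_A + T_B = T₀.
T_A = T₀·b/(a+b) = 28.00·88.0/223.0 = 11.05 N·m; T_B = 16.95 N·m.
τ in each portion: τ_AC = 9.98×10^6 Pa, τ_CB = 1.53×10^7 Pa; maximum is in CB.
τ_max = T_CB·r/J = 16.95·0.00890/9.86×10^-9 = 1.531×10^7 Pa.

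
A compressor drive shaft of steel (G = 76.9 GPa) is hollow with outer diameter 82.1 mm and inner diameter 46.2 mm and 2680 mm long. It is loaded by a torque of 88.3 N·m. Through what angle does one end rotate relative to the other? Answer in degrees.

J = π(d_o⁴ − d_i⁴)/32 = π(0.0821⁴ − 0.0462⁴)/32 = 4.013×10^-6 m⁴.
θ = T·L/(G·J) = 88.30 × 2.68 / (76.9×10⁹ × 4.013×10^-6) = 7.668×10^-4 rad.

0.0439°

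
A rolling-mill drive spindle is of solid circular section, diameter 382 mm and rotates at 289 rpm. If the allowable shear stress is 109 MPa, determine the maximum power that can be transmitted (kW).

36100 kW

J = πd⁴/32 = π(0.382)⁴/32 = 2.091×10^-3 m⁴.
T_max = τ_allow·J/r = 1.09×10^8 × 2.091×10^-3 / 0.191 = 1.193e6 N·m.
ω = 2π·289/60 = 30.26 rad/s, so P_max = T_max·ω = 3.611×10^7 W.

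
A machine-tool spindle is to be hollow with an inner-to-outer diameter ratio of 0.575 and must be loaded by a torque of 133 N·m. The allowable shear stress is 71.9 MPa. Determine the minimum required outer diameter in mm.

For a hollow shaft with d_i/d_o = 0.575: τ_max = 16T/(π d_o³ (1−k⁴)), so d_o = [16T/(π τ_allow (1−k⁴))]^(1/3) = [16·133.0/(π·7.19×10^7·0.8907)]^(1/3) = 0.02195 m.

22.0 mm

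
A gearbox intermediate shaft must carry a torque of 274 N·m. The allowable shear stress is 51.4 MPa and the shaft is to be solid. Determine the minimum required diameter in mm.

30.1 mm

For a solid shaft τ_max = 16T/(πd³), so d = (16T/(π τ_allow))^(1/3) = (16·274.0/(π·5.14×10^7))^(1/3) = 0.03006 m.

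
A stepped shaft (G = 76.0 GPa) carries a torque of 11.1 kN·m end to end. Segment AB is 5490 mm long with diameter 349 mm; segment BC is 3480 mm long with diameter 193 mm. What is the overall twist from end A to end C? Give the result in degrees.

J_AB = π(0.349)⁴/32 = 1.46×10^-3 m⁴; J_BC = π(0.193)⁴/32 = 1.36×10^-4 m⁴.
θ = (T/G)·Σ L_i/J_i = (11100/76.0×10⁹)·(5.49/1.46×10^-3 + 3.48/1.36×10^-4) = 4.282×10^-3 rad.

0.245°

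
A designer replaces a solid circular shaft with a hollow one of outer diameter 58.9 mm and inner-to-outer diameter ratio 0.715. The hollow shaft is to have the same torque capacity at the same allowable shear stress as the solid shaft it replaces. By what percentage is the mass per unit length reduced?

40.2 %

Equal τ_max and T ⇒ the solid shaft needs d_s³ = d_o³(1−k⁴), so d_s = 58.9·(1−0.715⁴)^(1/3) = 53.24 mm.
Area ratio A_h/A_s = d_o²(1−k²)/d_s² = (1−k²)/(1−k⁴)^(2/3) = 0.5982.
Mass saving = 1 − 0.5982 = 40.2 %.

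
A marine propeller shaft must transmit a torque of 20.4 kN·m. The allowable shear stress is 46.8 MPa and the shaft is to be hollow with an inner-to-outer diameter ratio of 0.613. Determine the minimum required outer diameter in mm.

137 mm

For a hollow shaft with d_i/d_o = 0.613: τ_max = 16T/(π d_o³ (1−k⁴)), so d_o = [16T/(π τ_allow (1−k⁴))]^(1/3) = [16·20400/(π·4.68×10^7·0.8588)]^(1/3) = 0.1372 m.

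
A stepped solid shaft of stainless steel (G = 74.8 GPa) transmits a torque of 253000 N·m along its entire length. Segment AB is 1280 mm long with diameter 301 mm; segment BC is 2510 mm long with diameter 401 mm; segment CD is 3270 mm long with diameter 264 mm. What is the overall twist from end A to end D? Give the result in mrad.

J_AB = π(0.301)⁴/32 = 8.06×10^-4 m⁴; J_BC = π(0.401)⁴/32 = 2.54×10^-3 m⁴; J_CD = π(0.264)⁴/32 = 4.77×10^-4 m⁴.
θ = (T/G)·Σ L_i/J_i = (253000/74.8×10⁹)·(1.28/8.06×10^-4 + 2.51/2.54×10^-3 + 3.27/4.77×10^-4) = 0.03191 rad.

31.9 mrad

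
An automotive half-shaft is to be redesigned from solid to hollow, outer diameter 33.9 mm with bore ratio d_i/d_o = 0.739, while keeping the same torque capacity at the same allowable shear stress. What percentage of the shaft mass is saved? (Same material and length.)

42.5 %

Equal τ_max and T ⇒ the solid shaft needs d_s³ = d_o³(1−k⁴), so d_s = 33.9·(1−0.739⁴)^(1/3) = 30.13 mm.
Area ratio A_h/A_s = d_o²(1−k²)/d_s² = (1−k²)/(1−k⁴)^(2/3) = 0.5748.
Mass saving = 1 − 0.5748 = 42.5 %.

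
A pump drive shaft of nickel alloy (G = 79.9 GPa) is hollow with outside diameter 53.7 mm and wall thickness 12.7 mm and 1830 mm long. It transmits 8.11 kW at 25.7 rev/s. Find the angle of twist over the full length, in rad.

ω = 2π·25.7 = 161.5 rad/s, so T = P/ω = 8.11×10³ / 161.5 = 50.22 N·m.
J = π(d_o⁴ − d_i⁴)/32 = π(0.0537⁴ − 0.0283⁴)/32 = 7.534×10^-7 m⁴.
θ = T·L/(G·J) = 50.22 × 1.83 / (79.9×10⁹ × 7.534×10^-7) = 1.527×10^-3 rad.

0.00153 rad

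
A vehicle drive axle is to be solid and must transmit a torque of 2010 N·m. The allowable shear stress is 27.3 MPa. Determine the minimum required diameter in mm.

72.1 mm

For a solid shaft τ_max = 16T/(πd³), so d = (16T/(π τ_allow))^(1/3) = (16·2010/(π·2.73×10^7))^(1/3) = 0.07211 m.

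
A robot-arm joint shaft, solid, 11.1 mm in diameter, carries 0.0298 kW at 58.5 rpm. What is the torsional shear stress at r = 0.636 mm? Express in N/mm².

ω = 2π·58.5/60 = 6.126 rad/s, so T = P/ω = 0.0298×10³ / 6.126 = 4.864 N·m.
J = πd⁴/32 = π(0.0111)⁴/32 = 1.490×10^-9 m⁴.
Shear stress varies linearly with radius: τ = T·r/J = 4.864 × 6.36e-4 / 1.490×10^-9 = 2.076×10^6 Pa.

2.08 N/mm²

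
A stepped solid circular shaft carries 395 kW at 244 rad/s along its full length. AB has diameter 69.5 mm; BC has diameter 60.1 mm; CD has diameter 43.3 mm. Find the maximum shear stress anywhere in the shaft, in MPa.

ω = 244 rad/s, so T = P/ω = 395×10³ / 244.0 = 1619 N·m.
Under the same torque, τ_max = 16T/(πd³) is largest where d is smallest — segment CD (d = 43.3 mm).
τ_max = 16·1619/(π·(0.0433)³) = 1.016×10^8 Pa.

102 MPa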